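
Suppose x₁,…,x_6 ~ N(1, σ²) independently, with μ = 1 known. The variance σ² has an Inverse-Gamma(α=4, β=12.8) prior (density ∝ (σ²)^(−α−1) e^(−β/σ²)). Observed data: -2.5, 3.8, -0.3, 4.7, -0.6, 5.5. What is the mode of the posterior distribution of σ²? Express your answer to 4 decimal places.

Sum of squared deviations about the known mean: SS = (-2.5−1)² + (3.8−1)² + (-0.3−1)² + (4.7−1)² + (-0.6−1)² + (5.5−1)² = 58.28.
The Normal likelihood contributes (σ²)^(−n/2) exp(−SS/(2σ²)), so the posterior is Inverse-Gamma(α + n/2, β + SS/2) = Inverse-Gamma(7, 41.94).
The mode of Inverse-Gamma(a, b) is b/(a+1) = 41.94/8 ≈ 5.2425.

σ̂²_MAP = 5.2425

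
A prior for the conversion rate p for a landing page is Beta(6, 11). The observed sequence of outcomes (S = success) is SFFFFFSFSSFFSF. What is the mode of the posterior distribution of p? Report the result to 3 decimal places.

Prior: Beta(6, 11).
Data: 5 successes in 14 trials (from the sequence). The binomial likelihood contributes p^5(1−p)^9, so the posterior is Beta(6+5, 11+9) = Beta(11, 20).
For Beta(a, b) with a, b > 1 the mode is (a−1)/(a+b−2) = 10/29 ≈ 0.345.

p̂_MAP = 0.345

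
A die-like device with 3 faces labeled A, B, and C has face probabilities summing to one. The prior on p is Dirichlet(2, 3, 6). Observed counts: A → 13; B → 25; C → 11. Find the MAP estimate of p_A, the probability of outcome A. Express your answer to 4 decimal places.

The posterior is Dirichlet(αᵢ + nᵢ) = Dirichlet(15, 28, 17).
For a Dirichlet(a₁,…,a_K) with all aᵢ > 1, the mode has j-th component (aⱼ − 1)/(Σaᵢ − K).
Here Σaᵢ = 60 and K = 3, so p_A = (15 − 1)/(60 − 3) = 14/57 ≈ 0.2456.

MAP estimate of p_A = 0.2456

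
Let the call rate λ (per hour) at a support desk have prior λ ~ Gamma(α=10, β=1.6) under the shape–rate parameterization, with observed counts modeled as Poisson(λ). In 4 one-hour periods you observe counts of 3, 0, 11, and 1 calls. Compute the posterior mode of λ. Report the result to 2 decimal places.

Σxᵢ = 3+0+11+1 = 15, with n = 4.
Posterior ∝ λ^9e^(−1.6λ) · λ^15e^(−4λ) = λ^24e^(−5.6λ), i.e. Gamma(shape=25, rate=5.6).
The mode of a Gamma(a, b) with a ≥ 1 (shape–rate) is (a−1)/b = 24/5.6 ≈ 4.29.

λ̂_MAP = 4.29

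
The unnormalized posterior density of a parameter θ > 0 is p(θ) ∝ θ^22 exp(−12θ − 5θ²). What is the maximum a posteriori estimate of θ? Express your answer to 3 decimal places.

ℓ'(θ) = 22/θ − 12 − 10θ. Setting this to zero and multiplying by θ: 10θ² + 12θ − 22 = 0.
θ = (−12 + √(12² + 4·10·22)) / (2·10) = (−12 + √1024) / 20 = (−12 + 32)/20 = 1.
ℓ''(θ) = −22/θ² − 10 < 0, confirming a maximum.

θ̂_MAP = 1.000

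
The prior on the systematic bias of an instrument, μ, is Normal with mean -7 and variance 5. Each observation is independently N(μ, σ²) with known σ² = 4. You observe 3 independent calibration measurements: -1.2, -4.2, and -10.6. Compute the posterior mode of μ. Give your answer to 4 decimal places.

μ̂_MAP = -5.6842

n = 3; x̄ = ((-1.2) + (-4.2) + (-10.6))/3 = -16/3 = -16/3 ≈ -5.3333.
For a Normal prior and Normal likelihood with known variance, the posterior is Normal; its mode equals its mean, the precision-weighted average.
Prior precision 1/σ₀² = 1/5 = 0.2; data precision n/σ² = 3/4 = 0.75.
μ̂ = (0.2·(-7) + 0.75·(-16/3)) / (0.2 + 0.75) = (-5.4)/0.95 = -108/19 ≈ -5.6842.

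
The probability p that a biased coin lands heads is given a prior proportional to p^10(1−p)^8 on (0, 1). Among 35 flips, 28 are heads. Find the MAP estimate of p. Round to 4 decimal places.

The prior density ∝ p^10(1−p)^8 is the kernel of Beta(11, 9).
Data: 28 successes in 35 trials. The binomial likelihood contributes p^28(1−p)^7, so the posterior is Beta(11+28, 9+7) = Beta(39, 16).
For Beta(a, b) with a, b > 1 the mode is (a−1)/(a+b−2) = 38/53 ≈ 0.7170.

p̂_MAP = 0.7170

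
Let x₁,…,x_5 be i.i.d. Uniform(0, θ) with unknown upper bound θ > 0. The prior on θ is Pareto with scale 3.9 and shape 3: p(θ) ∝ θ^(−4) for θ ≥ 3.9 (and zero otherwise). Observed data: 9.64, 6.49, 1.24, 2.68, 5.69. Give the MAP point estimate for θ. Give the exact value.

The Uniform(0, θ) likelihood is θ^(−n) for θ ≥ max(xᵢ), zero otherwise. Here max(xᵢ) = 9.64.
Posterior ∝ θ^(−4) · θ^(−5) = θ^(−9) on θ ≥ max(3.9, 9.64) = 9.64.
This density is strictly decreasing in θ, so the posterior mode lies at the lower boundary of the support.

θ̂_MAP = 9.64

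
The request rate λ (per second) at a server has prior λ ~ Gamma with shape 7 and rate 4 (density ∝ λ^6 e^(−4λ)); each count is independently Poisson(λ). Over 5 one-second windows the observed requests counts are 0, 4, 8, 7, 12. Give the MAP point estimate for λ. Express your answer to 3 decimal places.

λ̂_MAP = 4.111

Σxᵢ = 0+4+8+7+12 = 31, with n = 5.
Posterior ∝ λ^6e^(−4λ) · λ^31e^(−5λ) = λ^37e^(−9λ), i.e. Gamma(shape=38, rate=9).
The mode of a Gamma(a, b) with a ≥ 1 (shape–rate) is (a−1)/b = 37/9 ≈ 4.111.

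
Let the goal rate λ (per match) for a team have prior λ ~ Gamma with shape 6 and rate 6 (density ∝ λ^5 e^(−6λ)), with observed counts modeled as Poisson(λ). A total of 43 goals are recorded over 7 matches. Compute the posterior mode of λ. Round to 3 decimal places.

λ̂_MAP = 3.692

Σxᵢ = 43, n = 7.
Posterior ∝ λ^5e^(−6λ) · λ^43e^(−7λ) = λ^48e^(−13λ), i.e. Gamma(shape=49, rate=13).
The mode of a Gamma(a, b) with a ≥ 1 (shape–rate) is (a−1)/b = 48/13 ≈ 3.692.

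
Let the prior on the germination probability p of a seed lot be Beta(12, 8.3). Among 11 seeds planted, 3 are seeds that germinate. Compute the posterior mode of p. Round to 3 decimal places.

Prior: Beta(12, 8.3).
Data: 3 successes in 11 trials. The binomial likelihood contributes p^3(1−p)^8, so the posterior is Beta(12+3, 8.3+8) = Beta(15, 16.3).
For Beta(a, b) with a, b > 1 the mode is (a−1)/(a+b−2) = 14/29.3 ≈ 0.478.

p̂_MAP = 0.478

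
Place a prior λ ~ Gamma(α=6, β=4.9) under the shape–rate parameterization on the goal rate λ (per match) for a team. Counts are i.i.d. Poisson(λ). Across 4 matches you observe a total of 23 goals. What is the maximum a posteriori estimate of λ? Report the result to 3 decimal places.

Σxᵢ = 23, n = 4.
Posterior ∝ λ^5e^(−4.9λ) · λ^23e^(−4λ) = λ^28e^(−8.9λ), i.e. Gamma(shape=29, rate=8.9).
The mode of a Gamma(a, b) with a ≥ 1 (shape–rate) is (a−1)/b = 28/8.9 ≈ 3.146.

λ̂_MAP = 3.146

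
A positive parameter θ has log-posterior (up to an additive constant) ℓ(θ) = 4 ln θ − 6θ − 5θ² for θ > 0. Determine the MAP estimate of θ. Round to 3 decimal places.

ℓ'(θ) = 4/θ − 6 − 10θ. Setting this to zero and multiplying by θ: 10θ² + 6θ − 4 = 0.
θ = (−6 + √(6² + 4·10·4)) / (2·10) = (−6 + √196) / 20 = (−6 + 14)/20 = 2/5.
ℓ''(θ) = −4/θ² − 10 < 0, confirming a maximum.

θ̂_MAP = 0.400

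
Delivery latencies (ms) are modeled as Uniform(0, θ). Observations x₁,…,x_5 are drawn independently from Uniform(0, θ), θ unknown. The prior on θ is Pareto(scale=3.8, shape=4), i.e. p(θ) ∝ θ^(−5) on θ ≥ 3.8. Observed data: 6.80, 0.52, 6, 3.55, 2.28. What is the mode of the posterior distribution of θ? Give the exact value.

The Uniform(0, θ) likelihood is θ^(−n) for θ ≥ max(xᵢ), zero otherwise. Here max(xᵢ) = 6.80.
Posterior ∝ θ^(−5) · θ^(−5) = θ^(−10) on θ ≥ max(3.8, 6.80) = 6.80.
This density is strictly decreasing in θ, so the posterior mode lies at the lower boundary of the support.

θ̂_MAP = 6.80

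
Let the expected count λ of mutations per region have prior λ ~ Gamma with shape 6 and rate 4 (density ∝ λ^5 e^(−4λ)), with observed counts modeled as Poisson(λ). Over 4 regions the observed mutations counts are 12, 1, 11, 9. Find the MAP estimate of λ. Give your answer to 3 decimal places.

λ̂_MAP = 4.750

Σxᵢ = 12+1+11+9 = 33, with n = 4.
Posterior ∝ λ^5e^(−4λ) · λ^33e^(−4λ) = λ^38e^(−8λ), i.e. Gamma(shape=39, rate=8).
The mode of a Gamma(a, b) with a ≥ 1 (shape–rate) is (a−1)/b = 38/8 ≈ 4.750.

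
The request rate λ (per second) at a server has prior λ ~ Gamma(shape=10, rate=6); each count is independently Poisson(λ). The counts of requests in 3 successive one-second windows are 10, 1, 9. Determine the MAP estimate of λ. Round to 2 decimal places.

Σxᵢ = 10+1+9 = 20, with n = 3.
Posterior ∝ λ^9e^(−6λ) · λ^20e^(−3λ) = λ^29e^(−9λ), i.e. Gamma(shape=30, rate=9).
The mode of a Gamma(a, b) with a ≥ 1 (shape–rate) is (a−1)/b = 29/9 ≈ 3.22.

λ̂_MAP = 3.22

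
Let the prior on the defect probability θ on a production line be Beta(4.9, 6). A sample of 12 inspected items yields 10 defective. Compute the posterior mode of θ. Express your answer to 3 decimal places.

θ̂_MAP = 0.665

Prior: Beta(4.9, 6).
Data: 10 successes in 12 trials. The binomial likelihood contributes θ^10(1−θ)^2, so the posterior is Beta(4.9+10, 6+2) = Beta(14.9, 8).
For Beta(a, b) with a, b > 1 the mode is (a−1)/(a+b−2) = 13.9/20.9 ≈ 0.665.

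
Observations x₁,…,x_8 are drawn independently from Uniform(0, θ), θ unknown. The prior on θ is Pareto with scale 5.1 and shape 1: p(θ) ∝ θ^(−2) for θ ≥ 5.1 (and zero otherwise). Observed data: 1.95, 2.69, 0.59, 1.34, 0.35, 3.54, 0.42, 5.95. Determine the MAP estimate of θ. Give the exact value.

θ̂_MAP = 5.95

The Uniform(0, θ) likelihood is θ^(−n) for θ ≥ max(xᵢ), zero otherwise. Here max(xᵢ) = 5.95.
Posterior ∝ θ^(−2) · θ^(−8) = θ^(−10) on θ ≥ max(5.1, 5.95) = 5.95.
This density is strictly decreasing in θ, so the posterior mode lies at the lower boundary of the support.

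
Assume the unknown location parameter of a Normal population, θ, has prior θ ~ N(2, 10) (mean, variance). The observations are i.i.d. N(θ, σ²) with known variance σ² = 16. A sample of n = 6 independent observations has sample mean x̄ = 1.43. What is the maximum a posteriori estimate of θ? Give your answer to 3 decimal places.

θ̂_MAP = 1.550

n = 6, x̄ = 1.43.
For a Normal prior and Normal likelihood with known variance, the posterior is Normal; its mode equals its mean, the precision-weighted average.
Prior precision 1/σ₀² = 1/10 = 0.1; data precision n/σ² = 6/16 = 0.375.
θ̂ = (0.1·2 + 0.375·1.43) / (0.1 + 0.375) = 0.73625/0.475 = 1.550.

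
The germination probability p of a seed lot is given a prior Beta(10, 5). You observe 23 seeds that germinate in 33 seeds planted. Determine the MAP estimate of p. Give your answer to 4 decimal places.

Prior: Beta(10, 5).
Data: 23 successes in 33 trials. The binomial likelihood contributes p^23(1−p)^10, so the posterior is Beta(10+23, 5+10) = Beta(33, 15).
For Beta(a, b) with a, b > 1 the mode is (a−1)/(a+b−2) = 32/46 ≈ 0.6957.

p̂_MAP = 0.6957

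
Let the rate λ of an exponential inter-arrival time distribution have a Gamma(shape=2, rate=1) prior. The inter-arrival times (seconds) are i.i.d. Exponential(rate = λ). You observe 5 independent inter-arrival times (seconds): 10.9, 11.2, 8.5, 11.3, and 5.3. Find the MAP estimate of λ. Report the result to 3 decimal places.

The Exponential(rate=λ) likelihood is ∝ λ^n e^(−λΣtᵢ). Here n = 5 and Σtᵢ = 10.9 + 11.2 + 8.5 + 11.3 + 5.3 = 47.2.
Posterior ∝ λe^(−1λ) · λ^5e^(−47.2λ) = λ^6e^(−48.2λ), i.e. Gamma(7, 48.2).
Mode = (a−1)/b = 6/48.2 ≈ 0.124.

λ̂_MAP = 0.124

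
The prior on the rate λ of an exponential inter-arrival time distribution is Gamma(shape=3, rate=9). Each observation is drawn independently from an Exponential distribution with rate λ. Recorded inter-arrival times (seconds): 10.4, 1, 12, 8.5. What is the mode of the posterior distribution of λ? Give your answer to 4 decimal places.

λ̂_MAP = 0.1467

The Exponential(rate=λ) likelihood is ∝ λ^n e^(−λΣtᵢ). Here n = 4 and Σtᵢ = 10.4 + 1 + 12 + 8.5 = 31.9.
Posterior ∝ λ^2e^(−9λ) · λ^4e^(−31.9λ) = λ^6e^(−40.9λ), i.e. Gamma(7, 40.9).
Mode = (a−1)/b = 6/40.9 ≈ 0.1467.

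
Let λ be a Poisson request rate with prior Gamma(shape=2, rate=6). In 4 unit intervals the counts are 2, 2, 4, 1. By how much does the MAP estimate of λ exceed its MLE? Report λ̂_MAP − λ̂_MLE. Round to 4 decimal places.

Σxᵢ = 9. Posterior is Gamma(11, 10); MAP = (11−1)/10 = 10/10 ≈ 1.00000.
MLE = x̄ = 9/4 ≈ 2.25000.
Difference = 10/10 − 9/4 = -5/4 ≈ -1.2500.

MAP − MLE = -1.2500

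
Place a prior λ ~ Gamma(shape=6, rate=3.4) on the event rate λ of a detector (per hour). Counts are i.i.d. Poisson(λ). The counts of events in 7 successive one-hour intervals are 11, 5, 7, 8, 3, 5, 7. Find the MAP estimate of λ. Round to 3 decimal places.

λ̂_MAP = 4.904

Σxᵢ = 11+5+7+8+3+5+7 = 46, with n = 7.
Posterior ∝ λ^5e^(−3.4λ) · λ^46e^(−7λ) = λ^51e^(−10.4λ), i.e. Gamma(shape=52, rate=10.4).
The mode of a Gamma(a, b) with a ≥ 1 (shape–rate) is (a−1)/b = 51/10.4 ≈ 4.904.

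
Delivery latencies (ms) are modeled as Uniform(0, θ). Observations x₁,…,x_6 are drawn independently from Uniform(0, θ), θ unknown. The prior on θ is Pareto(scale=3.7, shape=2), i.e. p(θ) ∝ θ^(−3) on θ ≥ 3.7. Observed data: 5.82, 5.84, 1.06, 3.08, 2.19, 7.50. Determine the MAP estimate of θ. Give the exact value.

The Uniform(0, θ) likelihood is θ^(−n) for θ ≥ max(xᵢ), zero otherwise. Here max(xᵢ) = 7.50.
Posterior ∝ θ^(−3) · θ^(−6) = θ^(−9) on θ ≥ max(3.7, 7.50) = 7.50.
This density is strictly decreasing in θ, so the posterior mode lies at the lower boundary of the support.

θ̂_MAP = 7.50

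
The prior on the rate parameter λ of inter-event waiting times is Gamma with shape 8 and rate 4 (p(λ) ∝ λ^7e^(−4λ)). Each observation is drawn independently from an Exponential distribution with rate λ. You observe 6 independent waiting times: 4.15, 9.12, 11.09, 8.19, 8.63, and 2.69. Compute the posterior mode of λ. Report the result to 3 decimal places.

λ̂_MAP = 0.272

The Exponential(rate=λ) likelihood is ∝ λ^n e^(−λΣtᵢ). Here n = 6 and Σtᵢ = 4.15 + 9.12 + 11.09 + 8.19 + 8.63 + 2.69 = 43.87.
Posterior ∝ λ^7e^(−4λ) · λ^6e^(−43.87λ) = λ^13e^(−47.87λ), i.e. Gamma(14, 47.87).
Mode = (a−1)/b = 13/47.87 ≈ 0.272.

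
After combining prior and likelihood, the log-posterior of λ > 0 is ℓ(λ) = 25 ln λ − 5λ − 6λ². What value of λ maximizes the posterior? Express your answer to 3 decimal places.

ℓ'(λ) = 25/λ − 5 − 12λ. Setting this to zero and multiplying by λ: 12λ² + 5λ − 25 = 0.
λ = (−5 + √(5² + 4·12·25)) / (2·12) = (−5 + √1225) / 24 = (−5 + 35)/24 = 5/4.
ℓ''(λ) = −25/λ² − 12 < 0, confirming a maximum.

λ̂_MAP = 1.250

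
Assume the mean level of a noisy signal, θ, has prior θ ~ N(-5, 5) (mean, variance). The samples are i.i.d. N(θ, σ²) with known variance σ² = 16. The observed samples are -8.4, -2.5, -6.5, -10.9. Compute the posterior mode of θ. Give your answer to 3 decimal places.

n = 4; x̄ = ((-8.4) + (-2.5) + (-6.5) + (-10.9))/4 = -28.3/4 = -7.075.
For a Normal prior and Normal likelihood with known variance, the posterior is Normal; its mode equals its mean, the precision-weighted average.
Prior precision 1/σ₀² = 1/5 = 0.2; data precision n/σ² = 4/16 = 0.25.
θ̂ = (0.2·(-5) + 0.25·(-7.075)) / (0.2 + 0.25) = (-2.76875)/0.45 = -443/72 ≈ -6.153.

θ̂_MAP = -6.153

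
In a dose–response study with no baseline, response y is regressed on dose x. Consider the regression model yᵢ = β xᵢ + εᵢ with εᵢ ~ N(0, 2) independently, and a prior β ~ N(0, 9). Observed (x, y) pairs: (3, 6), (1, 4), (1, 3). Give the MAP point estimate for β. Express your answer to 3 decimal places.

log p(β | y) = −Σ(yᵢ − βxᵢ)²/(2·2) − β²/(2·9) + const.
Setting the derivative to zero: Σxᵢ(yᵢ − βxᵢ)/2 − β/9 = 0, so β = Σxᵢyᵢ / (Σxᵢ² + σ²/τ²).
Σxᵢyᵢ = 3·6 + 1·4 + 1·3 = 25; Σxᵢ² = 11; σ²/τ² = 2/9.
β̂_MAP = 25 / (11 + 2/9) = 25/(101/9) = 225/101 ≈ 2.228.

β̂_MAP = 2.228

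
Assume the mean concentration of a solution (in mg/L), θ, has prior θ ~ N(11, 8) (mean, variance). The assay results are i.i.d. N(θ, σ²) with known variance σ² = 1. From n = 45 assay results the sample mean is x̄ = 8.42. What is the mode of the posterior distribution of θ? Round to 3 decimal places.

n = 45, x̄ = 8.42.
For a Normal prior and Normal likelihood with known variance, the posterior is Normal; its mode equals its mean, the precision-weighted average.
Prior precision 1/σ₀² = 1/8 = 0.125; data precision n/σ² = 45/1 = 45.
θ̂ = (0.125·11 + 45·8.42) / (0.125 + 45) = 380.275/45.125 = 15211/1805 ≈ 8.427.

θ̂_MAP = 8.427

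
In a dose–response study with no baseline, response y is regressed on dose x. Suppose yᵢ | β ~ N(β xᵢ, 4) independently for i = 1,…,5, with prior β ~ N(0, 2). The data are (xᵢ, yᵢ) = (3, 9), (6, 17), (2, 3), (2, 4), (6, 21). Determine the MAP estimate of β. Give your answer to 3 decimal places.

log p(β | y) = −Σ(yᵢ − βxᵢ)²/(2·4) − β²/(2·2) + const.
Setting the derivative to zero: Σxᵢ(yᵢ − βxᵢ)/4 − β/2 = 0, so β = Σxᵢyᵢ / (Σxᵢ² + σ²/τ²).
Σxᵢyᵢ = 3·9 + 6·17 + 2·3 + 2·4 + 6·21 = 269; Σxᵢ² = 89; σ²/τ² = 2.
β̂_MAP = 269 / (89 + 2) = 269/91 ≈ 2.956.

β̂_MAP = 2.956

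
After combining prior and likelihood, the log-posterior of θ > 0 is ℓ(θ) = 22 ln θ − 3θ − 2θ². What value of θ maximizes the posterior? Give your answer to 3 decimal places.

ℓ'(θ) = 22/θ − 3 − 4θ. Setting this to zero and multiplying by θ: 4θ² + 3θ − 22 = 0.
θ = (−3 + √(3² + 4·4·22)) / (2·4) = (−3 + √361) / 8 = (−3 + 19)/8 = 2.
ℓ''(θ) = −22/θ² − 4 < 0, confirming a maximum.

θ̂_MAP = 2.000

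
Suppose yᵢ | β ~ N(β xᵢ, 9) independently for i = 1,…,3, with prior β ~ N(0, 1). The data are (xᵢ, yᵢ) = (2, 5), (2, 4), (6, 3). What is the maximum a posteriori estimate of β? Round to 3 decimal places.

β̂_MAP = 0.679

log p(β | y) = −Σ(yᵢ − βxᵢ)²/(2·9) − β²/(2·1) + const.
Setting the derivative to zero: Σxᵢ(yᵢ − βxᵢ)/9 − β/1 = 0, so β = Σxᵢyᵢ / (Σxᵢ² + σ²/τ²).
Σxᵢyᵢ = 2·5 + 2·4 + 6·3 = 36; Σxᵢ² = 44; σ²/τ² = 9.
β̂_MAP = 36 / (44 + 9) = 36/53 ≈ 0.679.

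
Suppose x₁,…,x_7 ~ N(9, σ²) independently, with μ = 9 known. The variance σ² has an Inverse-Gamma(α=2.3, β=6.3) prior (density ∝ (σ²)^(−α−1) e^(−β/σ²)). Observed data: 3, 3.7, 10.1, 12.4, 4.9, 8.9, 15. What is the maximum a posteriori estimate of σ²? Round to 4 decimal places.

Sum of squared deviations about the known mean: SS = (3−9)² + (3.7−9)² + (10.1−9)² + (12.4−9)² + (4.9−9)² + (8.9−9)² + (15−9)² = 129.68.
The Normal likelihood contributes (σ²)^(−n/2) exp(−SS/(2σ²)), so the posterior is Inverse-Gamma(α + n/2, β + SS/2) = Inverse-Gamma(5.8, 71.14).
The mode of Inverse-Gamma(a, b) is b/(a+1) = 71.14/6.8 ≈ 10.4618.

σ̂²_MAP = 10.4618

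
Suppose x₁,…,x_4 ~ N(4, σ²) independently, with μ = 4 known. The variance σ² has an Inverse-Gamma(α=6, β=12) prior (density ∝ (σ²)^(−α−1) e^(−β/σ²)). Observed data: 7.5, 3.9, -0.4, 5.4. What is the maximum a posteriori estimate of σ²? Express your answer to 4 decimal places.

σ̂²_MAP = 3.1989

Sum of squared deviations about the known mean: SS = (7.5−4)² + (3.9−4)² + (-0.4−4)² + (5.4−4)² = 33.58.
The Normal likelihood contributes (σ²)^(−n/2) exp(−SS/(2σ²)), so the posterior is Inverse-Gamma(α + n/2, β + SS/2) = Inverse-Gamma(8, 28.79).
The mode of Inverse-Gamma(a, b) is b/(a+1) = 28.79/9 ≈ 3.1989.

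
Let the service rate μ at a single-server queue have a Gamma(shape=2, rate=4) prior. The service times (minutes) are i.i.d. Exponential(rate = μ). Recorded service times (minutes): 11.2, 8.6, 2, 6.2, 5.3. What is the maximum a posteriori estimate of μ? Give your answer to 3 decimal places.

μ̂_MAP = 0.161

The Exponential(rate=μ) likelihood is ∝ μ^n e^(−μΣtᵢ). Here n = 5 and Σtᵢ = 11.2 + 8.6 + 2 + 6.2 + 5.3 = 33.3.
Posterior ∝ μe^(−4μ) · μ^5e^(−33.3μ) = μ^6e^(−37.3μ), i.e. Gamma(7, 37.3).
Mode = (a−1)/b = 6/37.3 ≈ 0.161.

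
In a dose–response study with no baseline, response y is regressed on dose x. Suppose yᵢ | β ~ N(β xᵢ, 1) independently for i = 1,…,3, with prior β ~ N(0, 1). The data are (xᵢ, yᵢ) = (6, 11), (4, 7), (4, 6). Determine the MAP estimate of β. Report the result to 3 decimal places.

β̂_MAP = 1.710

log p(β | y) = −Σ(yᵢ − βxᵢ)²/(2·1) − β²/(2·1) + const.
Setting the derivative to zero: Σxᵢ(yᵢ − βxᵢ)/1 − β/1 = 0, so β = Σxᵢyᵢ / (Σxᵢ² + σ²/τ²).
Σxᵢyᵢ = 6·11 + 4·7 + 4·6 = 118; Σxᵢ² = 68; σ²/τ² = 1.
β̂_MAP = 118 / (68 + 1) = 118/69 ≈ 1.710.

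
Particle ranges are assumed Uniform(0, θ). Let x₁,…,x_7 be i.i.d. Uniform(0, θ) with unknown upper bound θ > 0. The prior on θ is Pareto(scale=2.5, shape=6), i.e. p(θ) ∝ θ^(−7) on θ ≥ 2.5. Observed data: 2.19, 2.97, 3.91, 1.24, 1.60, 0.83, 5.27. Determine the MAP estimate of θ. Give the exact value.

The Uniform(0, θ) likelihood is θ^(−n) for θ ≥ max(xᵢ), zero otherwise. Here max(xᵢ) = 5.27.
Posterior ∝ θ^(−7) · θ^(−7) = θ^(−14) on θ ≥ max(2.5, 5.27) = 5.27.
This density is strictly decreasing in θ, so the posterior mode lies at the lower boundary of the support.

θ̂_MAP = 5.27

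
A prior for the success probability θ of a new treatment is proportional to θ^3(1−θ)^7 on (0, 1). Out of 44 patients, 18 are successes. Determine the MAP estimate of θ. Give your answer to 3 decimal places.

The prior density ∝ θ^3(1−θ)^7 is the kernel of Beta(4, 8).
Data: 18 successes in 44 trials. The binomial likelihood contributes θ^18(1−θ)^26, so the posterior is Beta(4+18, 8+26) = Beta(22, 34).
For Beta(a, b) with a, b > 1 the mode is (a−1)/(a+b−2) = 21/54 ≈ 0.389.

θ̂_MAP = 0.389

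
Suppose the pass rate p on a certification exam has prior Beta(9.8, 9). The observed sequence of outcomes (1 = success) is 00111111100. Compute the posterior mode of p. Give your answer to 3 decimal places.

Prior: Beta(9.8, 9).
Data: 7 successes in 11 trials (from the sequence). The binomial likelihood contributes p^7(1−p)^4, so the posterior is Beta(9.8+7, 9+4) = Beta(16.8, 13).
For Beta(a, b) with a, b > 1 the mode is (a−1)/(a+b−2) = 15.8/27.8 ≈ 0.568.

p̂_MAP = 0.568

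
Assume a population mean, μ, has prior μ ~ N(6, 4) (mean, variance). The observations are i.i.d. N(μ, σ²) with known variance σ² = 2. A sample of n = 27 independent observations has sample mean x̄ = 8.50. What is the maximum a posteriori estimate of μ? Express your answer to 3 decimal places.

n = 27, x̄ = 8.50.
For a Normal prior and Normal likelihood with known variance, the posterior is Normal; its mode equals its mean, the precision-weighted average.
Prior precision 1/σ₀² = 1/4 = 0.25; data precision n/σ² = 27/2 = 13.5.
μ̂ = (0.25·6 + 13.5·8.5) / (0.25 + 13.5) = 116.25/13.75 = 93/11 ≈ 8.455.

μ̂_MAP = 8.455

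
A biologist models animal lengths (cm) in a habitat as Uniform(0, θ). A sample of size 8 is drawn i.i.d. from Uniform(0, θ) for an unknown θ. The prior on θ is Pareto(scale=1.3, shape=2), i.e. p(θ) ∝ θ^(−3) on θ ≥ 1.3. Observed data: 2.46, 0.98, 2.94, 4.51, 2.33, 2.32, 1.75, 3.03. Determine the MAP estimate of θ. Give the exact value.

The Uniform(0, θ) likelihood is θ^(−n) for θ ≥ max(xᵢ), zero otherwise. Here max(xᵢ) = 4.51.
Posterior ∝ θ^(−3) · θ^(−8) = θ^(−11) on θ ≥ max(1.3, 4.51) = 4.51.
This density is strictly decreasing in θ, so the posterior mode lies at the lower boundary of the support.

θ̂_MAP = 4.51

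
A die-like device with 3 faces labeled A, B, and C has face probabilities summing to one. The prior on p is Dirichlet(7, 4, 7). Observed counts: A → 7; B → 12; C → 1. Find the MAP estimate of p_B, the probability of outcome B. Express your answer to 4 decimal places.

MAP estimate of p_B = 0.4286

The posterior is Dirichlet(αᵢ + nᵢ) = Dirichlet(14, 16, 8).
For a Dirichlet(a₁,…,a_K) with all aᵢ > 1, the mode has j-th component (aⱼ − 1)/(Σaᵢ − K).
Here Σaᵢ = 38 and K = 3, so p_B = (16 − 1)/(38 − 3) = 15/35 ≈ 0.4286.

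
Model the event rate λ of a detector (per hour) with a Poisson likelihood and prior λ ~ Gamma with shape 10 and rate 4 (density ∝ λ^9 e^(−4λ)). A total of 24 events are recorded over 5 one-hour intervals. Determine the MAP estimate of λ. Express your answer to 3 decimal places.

Σxᵢ = 24, n = 5.
Posterior ∝ λ^9e^(−4λ) · λ^24e^(−5λ) = λ^33e^(−9λ), i.e. Gamma(shape=34, rate=9).
The mode of a Gamma(a, b) with a ≥ 1 (shape–rate) is (a−1)/b = 33/9 ≈ 3.667.

λ̂_MAP = 3.667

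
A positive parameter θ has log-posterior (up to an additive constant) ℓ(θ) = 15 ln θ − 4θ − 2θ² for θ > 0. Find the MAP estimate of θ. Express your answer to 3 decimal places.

ℓ'(θ) = 15/θ − 4 − 4θ. Setting this to zero and multiplying by θ: 4θ² + 4θ − 15 = 0.
θ = (−4 + √(4² + 4·4·15)) / (2·4) = (−4 + √256) / 8 = (−4 + 16)/8 = 3/2.
ℓ''(θ) = −15/θ² − 4 < 0, confirming a maximum.

θ̂_MAP = 1.500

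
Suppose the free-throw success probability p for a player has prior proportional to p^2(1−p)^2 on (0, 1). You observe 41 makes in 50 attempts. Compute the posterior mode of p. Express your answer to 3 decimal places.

The prior density ∝ p^2(1−p)^2 is the kernel of Beta(3, 3).
Data: 41 successes in 50 trials. The binomial likelihood contributes p^41(1−p)^9, so the posterior is Beta(3+41, 3+9) = Beta(44, 12).
For Beta(a, b) with a, b > 1 the mode is (a−1)/(a+b−2) = 43/54 ≈ 0.796.

p̂_MAP = 0.796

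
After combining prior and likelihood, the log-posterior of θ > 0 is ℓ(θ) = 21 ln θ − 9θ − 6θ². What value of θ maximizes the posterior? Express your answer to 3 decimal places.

θ̂_MAP = 1.000

ℓ'(θ) = 21/θ − 9 − 12θ. Setting this to zero and multiplying by θ: 12θ² + 9θ − 21 = 0.
θ = (−9 + √(9² + 4·12·21)) / (2·12) = (−9 + √1089) / 24 = (−9 + 33)/24 = 1.
ℓ''(θ) = −21/θ² − 12 < 0, confirming a maximum.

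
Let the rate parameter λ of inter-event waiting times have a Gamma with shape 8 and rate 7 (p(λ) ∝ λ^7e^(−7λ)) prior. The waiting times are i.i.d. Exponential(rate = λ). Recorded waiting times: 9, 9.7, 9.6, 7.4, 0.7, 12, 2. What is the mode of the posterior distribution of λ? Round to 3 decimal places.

λ̂_MAP = 0.244

The Exponential(rate=λ) likelihood is ∝ λ^n e^(−λΣtᵢ). Here n = 7 and Σtᵢ = 9 + 9.7 + 9.6 + 7.4 + 0.7 + 12 + 2 = 50.4.
Posterior ∝ λ^7e^(−7λ) · λ^7e^(−50.4λ) = λ^14e^(−57.4λ), i.e. Gamma(15, 57.4).
Mode = (a−1)/b = 14/57.4 ≈ 0.244.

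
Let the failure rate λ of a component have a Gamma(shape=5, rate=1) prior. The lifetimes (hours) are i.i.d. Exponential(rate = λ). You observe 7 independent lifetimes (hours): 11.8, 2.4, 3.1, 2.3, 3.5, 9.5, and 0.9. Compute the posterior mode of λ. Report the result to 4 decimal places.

λ̂_MAP = 0.3188

The Exponential(rate=λ) likelihood is ∝ λ^n e^(−λΣtᵢ). Here n = 7 and Σtᵢ = 11.8 + 2.4 + 3.1 + 2.3 + 3.5 + 9.5 + 0.9 = 33.5.
Posterior ∝ λ^4e^(−1λ) · λ^7e^(−33.5λ) = λ^11e^(−34.5λ), i.e. Gamma(12, 34.5).
Mode = (a−1)/b = 11/34.5 ≈ 0.3188.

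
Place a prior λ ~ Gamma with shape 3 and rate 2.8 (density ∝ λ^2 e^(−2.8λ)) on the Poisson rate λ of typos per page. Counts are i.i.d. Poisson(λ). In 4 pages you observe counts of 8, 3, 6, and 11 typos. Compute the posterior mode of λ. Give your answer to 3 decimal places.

Σxᵢ = 8+3+6+11 = 28, with n = 4.
Posterior ∝ λ^2e^(−2.8λ) · λ^28e^(−4λ) = λ^30e^(−6.8λ), i.e. Gamma(shape=31, rate=6.8).
The mode of a Gamma(a, b) with a ≥ 1 (shape–rate) is (a−1)/b = 30/6.8 ≈ 4.412.

λ̂_MAP = 4.412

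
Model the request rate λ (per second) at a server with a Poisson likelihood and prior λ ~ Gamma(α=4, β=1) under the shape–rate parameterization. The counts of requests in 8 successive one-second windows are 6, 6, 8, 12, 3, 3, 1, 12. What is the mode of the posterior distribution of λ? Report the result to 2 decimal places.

λ̂_MAP = 6.00

Σxᵢ = 6+6+8+12+3+3+1+12 = 51, with n = 8.
Posterior ∝ λ^3e^(−1λ) · λ^51e^(−8λ) = λ^54e^(−9λ), i.e. Gamma(shape=55, rate=9).
The mode of a Gamma(a, b) with a ≥ 1 (shape–rate) is (a−1)/b = 54/9 ≈ 6.00.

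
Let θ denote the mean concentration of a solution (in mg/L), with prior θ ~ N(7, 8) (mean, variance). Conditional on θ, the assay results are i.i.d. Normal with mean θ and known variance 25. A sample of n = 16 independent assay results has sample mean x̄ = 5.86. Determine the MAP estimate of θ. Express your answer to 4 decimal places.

θ̂_MAP = 6.0463

n = 16, x̄ = 5.86.
For a Normal prior and Normal likelihood with known variance, the posterior is Normal; its mode equals its mean, the precision-weighted average.
Prior precision 1/σ₀² = 1/8 = 0.125; data precision n/σ² = 16/25 = 0.64.
θ̂ = (0.125·7 + 0.64·5.86) / (0.125 + 0.64) = 4.6254/0.765 = 7709/1275 ≈ 6.0463.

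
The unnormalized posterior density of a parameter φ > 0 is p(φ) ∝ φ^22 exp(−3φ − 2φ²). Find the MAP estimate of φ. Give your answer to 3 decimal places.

φ̂_MAP = 2.000

ℓ'(φ) = 22/φ − 3 − 4φ. Setting this to zero and multiplying by φ: 4φ² + 3φ − 22 = 0.
φ = (−3 + √(3² + 4·4·22)) / (2·4) = (−3 + √361) / 8 = (−3 + 19)/8 = 2.
ℓ''(φ) = −22/φ² − 4 < 0, confirming a maximum.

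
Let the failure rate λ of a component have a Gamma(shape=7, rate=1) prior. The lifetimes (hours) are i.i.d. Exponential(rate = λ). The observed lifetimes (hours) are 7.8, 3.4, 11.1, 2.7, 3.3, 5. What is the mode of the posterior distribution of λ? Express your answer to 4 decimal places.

The Exponential(rate=λ) likelihood is ∝ λ^n e^(−λΣtᵢ). Here n = 6 and Σtᵢ = 7.8 + 3.4 + 11.1 + 2.7 + 3.3 + 5 = 33.3.
Posterior ∝ λ^6e^(−1λ) · λ^6e^(−33.3λ) = λ^12e^(−34.3λ), i.e. Gamma(13, 34.3).
Mode = (a−1)/b = 12/34.3 ≈ 0.3499.

λ̂_MAP = 0.3499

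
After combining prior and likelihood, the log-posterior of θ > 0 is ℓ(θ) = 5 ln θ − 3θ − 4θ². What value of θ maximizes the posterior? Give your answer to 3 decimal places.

ℓ'(θ) = 5/θ − 3 − 8θ. Setting this to zero and multiplying by θ: 8θ² + 3θ − 5 = 0.
θ = (−3 + √(3² + 4·8·5)) / (2·8) = (−3 + √169) / 16 = (−3 + 13)/16 = 5/8.
ℓ''(θ) = −5/θ² − 8 < 0, confirming a maximum.

θ̂_MAP = 0.625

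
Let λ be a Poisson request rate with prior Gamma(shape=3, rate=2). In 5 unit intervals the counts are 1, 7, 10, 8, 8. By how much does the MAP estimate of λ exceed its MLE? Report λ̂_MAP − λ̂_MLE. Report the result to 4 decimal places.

MAP − MLE = -1.6571

Σxᵢ = 34. Posterior is Gamma(37, 7); MAP = (37−1)/7 = 36/7 ≈ 5.14286.
MLE = x̄ = 34/5 ≈ 6.80000.
Difference = 36/7 − 34/5 = -58/35 ≈ -1.6571.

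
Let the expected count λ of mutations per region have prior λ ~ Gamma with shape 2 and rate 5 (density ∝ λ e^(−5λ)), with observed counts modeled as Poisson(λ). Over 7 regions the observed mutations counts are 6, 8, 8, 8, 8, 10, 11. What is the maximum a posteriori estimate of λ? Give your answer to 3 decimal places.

Σxᵢ = 6+8+8+8+8+10+11 = 59, with n = 7.
Posterior ∝ λe^(−5λ) · λ^59e^(−7λ) = λ^60e^(−12λ), i.e. Gamma(shape=61, rate=12).
The mode of a Gamma(a, b) with a ≥ 1 (shape–rate) is (a−1)/b = 60/12 ≈ 5.000.

λ̂_MAP = 5.000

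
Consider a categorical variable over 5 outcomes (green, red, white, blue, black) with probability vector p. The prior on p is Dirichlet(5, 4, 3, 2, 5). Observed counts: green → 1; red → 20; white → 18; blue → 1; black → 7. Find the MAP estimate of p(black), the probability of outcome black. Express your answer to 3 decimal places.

The posterior is Dirichlet(αᵢ + nᵢ) = Dirichlet(6, 24, 21, 3, 12).
For a Dirichlet(a₁,…,a_K) with all aᵢ > 1, the mode has j-th component (aⱼ − 1)/(Σaᵢ − K).
Here Σaᵢ = 66 and K = 5, so p(black) = (12 − 1)/(66 − 5) = 11/61 ≈ 0.180.

MAP estimate of p(black) = 0.180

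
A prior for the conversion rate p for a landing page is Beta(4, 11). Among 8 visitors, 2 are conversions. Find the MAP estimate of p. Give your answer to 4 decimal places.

Prior: Beta(4, 11).
Data: 2 successes in 8 trials. The binomial likelihood contributes p^2(1−p)^6, so the posterior is Beta(4+2, 11+6) = Beta(6, 17).
For Beta(a, b) with a, b > 1 the mode is (a−1)/(a+b−2) = 5/21 ≈ 0.2381.

p̂_MAP = 0.2381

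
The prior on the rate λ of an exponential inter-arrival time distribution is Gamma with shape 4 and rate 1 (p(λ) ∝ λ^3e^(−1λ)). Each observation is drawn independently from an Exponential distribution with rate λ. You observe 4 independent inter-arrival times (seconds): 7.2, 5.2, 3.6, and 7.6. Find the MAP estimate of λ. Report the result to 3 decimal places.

λ̂_MAP = 0.285

The Exponential(rate=λ) likelihood is ∝ λ^n e^(−λΣtᵢ). Here n = 4 and Σtᵢ = 7.2 + 5.2 + 3.6 + 7.6 = 23.6.
Posterior ∝ λ^3e^(−1λ) · λ^4e^(−23.6λ) = λ^7e^(−24.6λ), i.e. Gamma(8, 24.6).
Mode = (a−1)/b = 7/24.6 ≈ 0.285.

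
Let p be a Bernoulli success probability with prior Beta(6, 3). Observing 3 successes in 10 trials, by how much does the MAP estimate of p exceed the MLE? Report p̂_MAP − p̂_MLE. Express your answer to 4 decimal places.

Posterior is Beta(9, 10); MAP = (9−1)/(19−2) = 8/17 ≈ 0.47059.
MLE ignores the prior: p̂_MLE = k/n = 3/10 ≈ 0.30000.
Difference = 8/17 − 3/10 = 29/170 ≈ 0.1706.

MAP − MLE = 0.1706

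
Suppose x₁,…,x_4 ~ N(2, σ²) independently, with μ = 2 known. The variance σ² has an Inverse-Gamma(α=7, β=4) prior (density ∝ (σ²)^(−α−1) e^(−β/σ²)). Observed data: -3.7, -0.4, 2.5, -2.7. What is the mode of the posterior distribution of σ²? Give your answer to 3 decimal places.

σ̂²_MAP = 3.430

Sum of squared deviations about the known mean: SS = (-3.7−2)² + (-0.4−2)² + (2.5−2)² + (-2.7−2)² = 60.59.
The Normal likelihood contributes (σ²)^(−n/2) exp(−SS/(2σ²)), so the posterior is Inverse-Gamma(α + n/2, β + SS/2) = Inverse-Gamma(9, 34.295).
The mode of Inverse-Gamma(a, b) is b/(a+1) = 34.295/10 ≈ 3.430.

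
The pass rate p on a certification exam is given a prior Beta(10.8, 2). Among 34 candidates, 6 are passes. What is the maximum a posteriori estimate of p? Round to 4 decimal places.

p̂_MAP = 0.3527

Prior: Beta(10.8, 2).
Data: 6 successes in 34 trials. The binomial likelihood contributes p^6(1−p)^28, so the posterior is Beta(10.8+6, 2+28) = Beta(16.8, 30).
For Beta(a, b) with a, b > 1 the mode is (a−1)/(a+b−2) = 15.8/44.8 ≈ 0.3527.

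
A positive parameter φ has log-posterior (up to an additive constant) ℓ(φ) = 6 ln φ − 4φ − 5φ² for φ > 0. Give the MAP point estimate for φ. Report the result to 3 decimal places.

ℓ'(φ) = 6/φ − 4 − 10φ. Setting this to zero and multiplying by φ: 10φ² + 4φ − 6 = 0.
φ = (−4 + √(4² + 4·10·6)) / (2·10) = (−4 + √256) / 20 = (−4 + 16)/20 = 3/5.
ℓ''(φ) = −6/φ² − 10 < 0, confirming a maximum.

φ̂_MAP = 0.600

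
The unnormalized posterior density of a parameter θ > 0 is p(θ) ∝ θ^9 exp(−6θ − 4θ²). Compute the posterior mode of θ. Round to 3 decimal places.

θ̂_MAP = 0.750

ℓ'(θ) = 9/θ − 6 − 8θ. Setting this to zero and multiplying by θ: 8θ² + 6θ − 9 = 0.
θ = (−6 + √(6² + 4·8·9)) / (2·8) = (−6 + √324) / 16 = (−6 + 18)/16 = 3/4.
ℓ''(θ) = −9/θ² − 8 < 0, confirming a maximum.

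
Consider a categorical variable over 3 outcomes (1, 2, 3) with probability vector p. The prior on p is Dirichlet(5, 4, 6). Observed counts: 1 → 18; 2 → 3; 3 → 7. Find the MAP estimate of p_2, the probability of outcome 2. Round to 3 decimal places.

The posterior is Dirichlet(αᵢ + nᵢ) = Dirichlet(23, 7, 13).
For a Dirichlet(a₁,…,a_K) with all aᵢ > 1, the mode has j-th component (aⱼ − 1)/(Σaᵢ − K).
Here Σaᵢ = 43 and K = 3, so p_2 = (7 − 1)/(43 − 3) = 6/40 ≈ 0.150.

MAP estimate: 0.150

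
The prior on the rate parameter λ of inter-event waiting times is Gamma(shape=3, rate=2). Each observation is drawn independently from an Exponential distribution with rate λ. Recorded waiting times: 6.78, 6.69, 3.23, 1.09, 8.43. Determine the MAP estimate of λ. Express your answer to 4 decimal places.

λ̂_MAP = 0.2481

The Exponential(rate=λ) likelihood is ∝ λ^n e^(−λΣtᵢ). Here n = 5 and Σtᵢ = 6.78 + 6.69 + 3.23 + 1.09 + 8.43 = 26.22.
Posterior ∝ λ^2e^(−2λ) · λ^5e^(−26.22λ) = λ^7e^(−28.22λ), i.e. Gamma(8, 28.22).
Mode = (a−1)/b = 7/28.22 ≈ 0.2481.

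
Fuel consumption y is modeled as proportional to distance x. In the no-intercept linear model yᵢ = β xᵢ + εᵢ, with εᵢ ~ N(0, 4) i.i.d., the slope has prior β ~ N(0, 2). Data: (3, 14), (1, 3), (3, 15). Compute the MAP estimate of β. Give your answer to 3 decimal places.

log p(β | y) = −Σ(yᵢ − βxᵢ)²/(2·4) − β²/(2·2) + const.
Setting the derivative to zero: Σxᵢ(yᵢ − βxᵢ)/4 − β/2 = 0, so β = Σxᵢyᵢ / (Σxᵢ² + σ²/τ²).
Σxᵢyᵢ = 3·14 + 1·3 + 3·15 = 90; Σxᵢ² = 19; σ²/τ² = 2.
β̂_MAP = 90 / (19 + 2) = 90/21 ≈ 4.286.

β̂_MAP = 4.286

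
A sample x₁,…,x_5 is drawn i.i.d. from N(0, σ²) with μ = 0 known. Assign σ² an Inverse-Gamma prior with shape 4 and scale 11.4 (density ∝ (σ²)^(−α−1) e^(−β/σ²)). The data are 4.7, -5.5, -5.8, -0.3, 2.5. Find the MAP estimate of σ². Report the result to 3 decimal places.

σ̂²_MAP = 7.675

Sum of squared deviations about the known mean: SS = (4.7−0)² + (-5.5−0)² + (-5.8−0)² + (-0.3−0)² + (2.5−0)² = 92.32.
The Normal likelihood contributes (σ²)^(−n/2) exp(−SS/(2σ²)), so the posterior is Inverse-Gamma(α + n/2, β + SS/2) = Inverse-Gamma(6.5, 57.56).
The mode of Inverse-Gamma(a, b) is b/(a+1) = 57.56/7.5 ≈ 7.675.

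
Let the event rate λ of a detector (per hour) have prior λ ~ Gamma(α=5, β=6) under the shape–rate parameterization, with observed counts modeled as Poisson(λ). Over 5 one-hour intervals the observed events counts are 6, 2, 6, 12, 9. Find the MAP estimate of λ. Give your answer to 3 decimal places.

λ̂_MAP = 3.545

Σxᵢ = 6+2+6+12+9 = 35, with n = 5.
Posterior ∝ λ^4e^(−6λ) · λ^35e^(−5λ) = λ^39e^(−11λ), i.e. Gamma(shape=40, rate=11).
The mode of a Gamma(a, b) with a ≥ 1 (shape–rate) is (a−1)/b = 39/11 ≈ 3.545.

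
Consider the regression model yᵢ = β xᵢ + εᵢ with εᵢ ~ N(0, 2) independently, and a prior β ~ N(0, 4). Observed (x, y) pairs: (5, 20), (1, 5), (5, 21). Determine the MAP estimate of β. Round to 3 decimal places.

log p(β | y) = −Σ(yᵢ − βxᵢ)²/(2·2) − β²/(2·4) + const.
Setting the derivative to zero: Σxᵢ(yᵢ − βxᵢ)/2 − β/4 = 0, so β = Σxᵢyᵢ / (Σxᵢ² + σ²/τ²).
Σxᵢyᵢ = 5·20 + 1·5 + 5·21 = 210; Σxᵢ² = 51; σ²/τ² = 0.5.
β̂_MAP = 210 / (51 + 0.5) = 210/51.5 ≈ 4.078.

β̂_MAP = 4.078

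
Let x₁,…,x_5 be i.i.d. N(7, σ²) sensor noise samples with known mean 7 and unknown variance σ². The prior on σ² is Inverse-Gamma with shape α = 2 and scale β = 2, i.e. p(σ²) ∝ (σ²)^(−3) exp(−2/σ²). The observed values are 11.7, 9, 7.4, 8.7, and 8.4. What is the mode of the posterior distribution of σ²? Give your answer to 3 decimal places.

Sum of squared deviations about the known mean: SS = (11.7−7)² + (9−7)² + (7.4−7)² + (8.7−7)² + (8.4−7)² = 31.1.
The Normal likelihood contributes (σ²)^(−n/2) exp(−SS/(2σ²)), so the posterior is Inverse-Gamma(α + n/2, β + SS/2) = Inverse-Gamma(4.5, 17.55).
The mode of Inverse-Gamma(a, b) is b/(a+1) = 17.55/5.5 ≈ 3.191.

σ̂²_MAP = 3.191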